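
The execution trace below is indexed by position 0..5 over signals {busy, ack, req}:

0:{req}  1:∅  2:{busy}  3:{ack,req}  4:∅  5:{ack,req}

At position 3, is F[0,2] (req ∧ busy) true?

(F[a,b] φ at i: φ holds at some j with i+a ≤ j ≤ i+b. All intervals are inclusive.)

Check (req ∧ busy) at each j in [3,5]:
  j=3: false
  j=4: false
  j=5: false
No position in the window satisfies it → formula fails.

Does not hold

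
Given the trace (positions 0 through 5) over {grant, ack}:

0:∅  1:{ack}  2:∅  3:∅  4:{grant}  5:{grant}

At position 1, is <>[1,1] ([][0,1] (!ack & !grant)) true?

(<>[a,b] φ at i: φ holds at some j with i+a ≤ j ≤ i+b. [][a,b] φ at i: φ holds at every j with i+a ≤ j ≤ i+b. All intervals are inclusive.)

Yes

Check [][0,1] (!ack & !grant) at each j in [2,2]:
  j=2: holds on [2,3]
Found at j=2 → formula holds.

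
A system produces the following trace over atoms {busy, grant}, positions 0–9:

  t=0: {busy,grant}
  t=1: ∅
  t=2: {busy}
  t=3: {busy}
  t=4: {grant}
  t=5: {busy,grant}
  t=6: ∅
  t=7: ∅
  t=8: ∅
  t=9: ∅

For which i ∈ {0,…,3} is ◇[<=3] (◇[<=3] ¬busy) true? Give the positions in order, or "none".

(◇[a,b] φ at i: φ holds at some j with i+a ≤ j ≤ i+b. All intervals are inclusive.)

0, 1, 2, 3

Evaluate at each i in [0,3]:
  i=0: ✓ (witness j=0)
  i=1: ✓ (witness j=1)
  i=2: ✓ (witness j=2)
  i=3: ✓ (witness j=3)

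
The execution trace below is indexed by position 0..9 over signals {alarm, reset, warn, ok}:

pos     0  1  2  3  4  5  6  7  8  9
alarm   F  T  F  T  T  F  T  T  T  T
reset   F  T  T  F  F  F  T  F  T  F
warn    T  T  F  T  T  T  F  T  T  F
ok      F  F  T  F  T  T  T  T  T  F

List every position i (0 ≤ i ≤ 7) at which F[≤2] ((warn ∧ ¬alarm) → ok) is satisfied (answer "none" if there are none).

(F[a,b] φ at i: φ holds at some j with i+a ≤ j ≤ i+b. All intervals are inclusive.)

Evaluate at each i in [0,7]:
  i=0: ✓ (witness j=1)
  i=1: ✓ (witness j=1)
  i=2: ✓ (witness j=2)
  i=3: ✓ (witness j=3)
  i=4: ✓ (witness j=4)
  i=5: ✓ (witness j=5)
  i=6: ✓ (witness j=6)
  i=7: ✓ (witness j=7)

0, 1, 2, 3, 4, 5, 6, 7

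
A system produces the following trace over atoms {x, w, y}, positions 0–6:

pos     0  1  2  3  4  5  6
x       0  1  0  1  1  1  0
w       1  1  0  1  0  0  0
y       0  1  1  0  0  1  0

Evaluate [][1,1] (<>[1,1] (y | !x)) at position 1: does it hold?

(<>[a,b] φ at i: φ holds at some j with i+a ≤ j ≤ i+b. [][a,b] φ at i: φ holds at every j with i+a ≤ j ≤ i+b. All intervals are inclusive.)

Does not hold

Check <>[1,1] (y | !x) at every j in [2,2]:
  j=2: fails (none in [3,3])
Fails at j=2 → formula fails.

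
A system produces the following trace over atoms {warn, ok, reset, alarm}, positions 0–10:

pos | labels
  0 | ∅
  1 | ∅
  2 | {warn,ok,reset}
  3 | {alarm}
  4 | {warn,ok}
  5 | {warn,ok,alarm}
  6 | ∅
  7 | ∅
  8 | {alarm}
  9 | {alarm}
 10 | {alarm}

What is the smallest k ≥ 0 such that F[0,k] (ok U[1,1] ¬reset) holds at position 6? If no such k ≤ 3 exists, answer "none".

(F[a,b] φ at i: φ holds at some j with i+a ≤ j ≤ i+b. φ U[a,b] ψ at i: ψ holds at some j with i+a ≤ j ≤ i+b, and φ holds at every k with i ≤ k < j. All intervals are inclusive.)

Scan j = 6,7,… for (ok U[1,1] ¬reset):
  j=6: fails
  j=7: fails
  j=8: fails
  j=9: fails
No j in [6,9] satisfies it → none.

none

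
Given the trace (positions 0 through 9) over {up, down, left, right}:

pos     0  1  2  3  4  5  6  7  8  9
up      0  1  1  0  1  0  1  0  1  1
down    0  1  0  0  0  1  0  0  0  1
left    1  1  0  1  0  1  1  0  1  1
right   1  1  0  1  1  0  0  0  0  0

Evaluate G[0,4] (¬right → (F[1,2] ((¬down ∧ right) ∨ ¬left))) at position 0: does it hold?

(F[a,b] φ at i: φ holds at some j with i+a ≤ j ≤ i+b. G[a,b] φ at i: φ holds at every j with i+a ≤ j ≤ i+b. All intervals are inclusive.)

Check (¬right → (F[1,2] ((¬down ∧ right) ∨ ¬left))) at every j in [0,4]:
  j=0: antecedent false → ✓
  j=1: antecedent false → ✓
  j=2: antecedent true; consequent holds (witness at 3) → ✓
  j=3: antecedent false → ✓
  j=4: antecedent false → ✓
All positions satisfy it → formula holds.

Yes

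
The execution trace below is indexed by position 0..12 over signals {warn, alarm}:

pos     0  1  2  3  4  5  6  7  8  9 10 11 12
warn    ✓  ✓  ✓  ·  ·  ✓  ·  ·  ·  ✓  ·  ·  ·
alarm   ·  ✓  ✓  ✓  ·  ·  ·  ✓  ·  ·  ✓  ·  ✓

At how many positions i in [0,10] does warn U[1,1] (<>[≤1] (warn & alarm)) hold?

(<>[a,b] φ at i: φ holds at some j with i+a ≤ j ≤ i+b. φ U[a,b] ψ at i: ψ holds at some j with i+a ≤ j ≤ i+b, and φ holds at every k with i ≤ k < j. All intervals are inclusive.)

2

Evaluate at each i in [0,10]:
  i=0: ✓ (rhs at j=1; lhs holds on [0,0])
  i=1: ✓ (rhs at j=2; lhs holds on [1,1])
  i=2: ✗ (no rhs in [3,3])
  i=3: ✗ (no rhs in [4,4])
  i=4: ✗ (no rhs in [5,5])
  i=5: ✗ (no rhs in [6,6])
  i=6: ✗ (no rhs in [7,7])
  i=7: ✗ (no rhs in [8,8])
  i=8: ✗ (no rhs in [9,9])
  i=9: ✗ (no rhs in [10,10])
  i=10: ✗ (no rhs in [11,11])
Positions where it holds: {0, 1} → 2.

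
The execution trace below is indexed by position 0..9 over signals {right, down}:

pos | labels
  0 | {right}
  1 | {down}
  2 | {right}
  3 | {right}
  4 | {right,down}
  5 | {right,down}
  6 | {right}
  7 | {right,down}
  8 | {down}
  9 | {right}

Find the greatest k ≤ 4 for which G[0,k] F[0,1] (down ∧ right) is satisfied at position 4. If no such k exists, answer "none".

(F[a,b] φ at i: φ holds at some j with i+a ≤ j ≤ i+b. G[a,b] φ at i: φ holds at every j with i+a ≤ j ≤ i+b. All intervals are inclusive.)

F[0,1] (down ∧ right) must hold from j=4 onward; find where it first fails.
  j=4: holds
  j=5: holds
  j=6: holds
  j=7: holds
  j=8: fails
Holds on [4,7], so largest k = 3.

3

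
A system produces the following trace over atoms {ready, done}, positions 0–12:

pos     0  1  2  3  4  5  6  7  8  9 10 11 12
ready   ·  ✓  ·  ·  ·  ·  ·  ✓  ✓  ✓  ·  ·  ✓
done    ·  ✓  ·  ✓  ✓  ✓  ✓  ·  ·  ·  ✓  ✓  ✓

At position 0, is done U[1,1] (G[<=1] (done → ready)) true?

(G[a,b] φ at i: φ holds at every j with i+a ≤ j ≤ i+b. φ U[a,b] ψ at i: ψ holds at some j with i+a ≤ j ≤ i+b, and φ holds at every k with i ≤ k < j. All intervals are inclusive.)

Need some j in [1,1] with G[<=1] (done → ready), and done at every k in [0,j-1].
  j=1: G[<=1] (done → ready) holds, but done fails at k=0 → not this j.
No j in the window works → until fails.

Does not hold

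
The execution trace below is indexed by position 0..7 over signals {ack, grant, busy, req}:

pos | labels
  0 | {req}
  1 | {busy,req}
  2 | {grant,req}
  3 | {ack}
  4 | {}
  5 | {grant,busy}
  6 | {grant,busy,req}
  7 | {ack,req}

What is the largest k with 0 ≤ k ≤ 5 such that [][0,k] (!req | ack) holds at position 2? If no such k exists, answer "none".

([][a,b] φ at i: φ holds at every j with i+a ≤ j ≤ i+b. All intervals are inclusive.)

none

(!req | ack) must hold from j=2 onward; find where it first fails.
  j=2: fails → no k works.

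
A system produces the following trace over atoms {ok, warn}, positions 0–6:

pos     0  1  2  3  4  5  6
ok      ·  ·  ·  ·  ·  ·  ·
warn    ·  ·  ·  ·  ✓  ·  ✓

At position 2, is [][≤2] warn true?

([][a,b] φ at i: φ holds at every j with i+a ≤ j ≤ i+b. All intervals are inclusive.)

No

Check warn at every j in [2,4]:
  j=2: false
  j=3: false
  j=4: true
Fails at j=2 → formula fails.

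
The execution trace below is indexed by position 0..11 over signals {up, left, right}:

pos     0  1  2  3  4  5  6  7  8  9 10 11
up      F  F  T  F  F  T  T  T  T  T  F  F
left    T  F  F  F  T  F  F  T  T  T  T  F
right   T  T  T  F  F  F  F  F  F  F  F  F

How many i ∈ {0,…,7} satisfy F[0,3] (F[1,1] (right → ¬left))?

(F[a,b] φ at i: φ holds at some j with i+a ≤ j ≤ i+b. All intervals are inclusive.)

8

Evaluate at each i in [0,7]:
  i=0: ✓ (witness j=0)
  i=1: ✓ (witness j=1)
  i=2: ✓ (witness j=2)
  i=3: ✓ (witness j=3)
  i=4: ✓ (witness j=4)
  i=5: ✓ (witness j=5)
  i=6: ✓ (witness j=6)
  i=7: ✓ (witness j=7)
Positions where it holds: {0, 1, 2, 3, 4, 5, 6, 7} → 8.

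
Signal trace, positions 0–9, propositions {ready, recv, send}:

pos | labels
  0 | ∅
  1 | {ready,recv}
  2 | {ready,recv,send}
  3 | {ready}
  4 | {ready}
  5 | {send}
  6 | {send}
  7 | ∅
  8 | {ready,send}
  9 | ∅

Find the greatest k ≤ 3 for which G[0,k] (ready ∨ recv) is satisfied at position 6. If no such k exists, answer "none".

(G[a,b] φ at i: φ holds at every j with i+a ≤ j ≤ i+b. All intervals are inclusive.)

(ready ∨ recv) must hold from j=6 onward; find where it first fails.
  j=6: fails → no k works.

none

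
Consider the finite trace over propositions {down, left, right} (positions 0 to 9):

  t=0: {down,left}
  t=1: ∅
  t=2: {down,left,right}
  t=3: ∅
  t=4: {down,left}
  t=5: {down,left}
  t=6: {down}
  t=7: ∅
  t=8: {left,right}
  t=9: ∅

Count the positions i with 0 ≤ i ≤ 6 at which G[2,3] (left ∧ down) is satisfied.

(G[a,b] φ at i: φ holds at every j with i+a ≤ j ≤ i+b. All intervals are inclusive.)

Evaluate at each i in [0,6]:
  i=0: ✗ (fails at j=3)
  i=1: ✗ (fails at j=3)
  i=2: ✓ (all of [4,5])
  i=3: ✗ (fails at j=6)
  i=4: ✗ (fails at j=6)
  i=5: ✗ (fails at j=7)
  i=6: ✗ (fails at j=8)
Positions where it holds: {2} → 1.

1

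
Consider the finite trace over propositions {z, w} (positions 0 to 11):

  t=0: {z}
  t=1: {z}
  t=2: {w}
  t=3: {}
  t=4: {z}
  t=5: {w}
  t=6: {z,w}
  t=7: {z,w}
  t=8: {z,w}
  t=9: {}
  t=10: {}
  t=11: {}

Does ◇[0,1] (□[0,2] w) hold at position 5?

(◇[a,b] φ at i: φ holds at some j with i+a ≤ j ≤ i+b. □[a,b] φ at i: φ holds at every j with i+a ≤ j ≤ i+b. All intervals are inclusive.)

Yes

Check □[0,2] w at each j in [5,6]:
  j=5: holds on [5,7]
  j=6: holds on [6,8]
Found at j=5 → formula holds.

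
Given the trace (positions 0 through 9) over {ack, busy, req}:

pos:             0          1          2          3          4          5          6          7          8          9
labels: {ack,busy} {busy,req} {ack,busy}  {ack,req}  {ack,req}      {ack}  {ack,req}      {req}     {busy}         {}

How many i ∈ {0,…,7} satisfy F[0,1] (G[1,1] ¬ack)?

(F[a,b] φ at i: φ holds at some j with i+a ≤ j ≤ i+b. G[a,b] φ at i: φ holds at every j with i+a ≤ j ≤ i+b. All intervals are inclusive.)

4

Evaluate at each i in [0,7]:
  i=0: ✓ (witness j=0)
  i=1: ✗ (none in [1,2])
  i=2: ✗ (none in [2,3])
  i=3: ✗ (none in [3,4])
  i=4: ✗ (none in [4,5])
  i=5: ✓ (witness j=6)
  i=6: ✓ (witness j=6)
  i=7: ✓ (witness j=7)
Positions where it holds: {0, 5, 6, 7} → 4.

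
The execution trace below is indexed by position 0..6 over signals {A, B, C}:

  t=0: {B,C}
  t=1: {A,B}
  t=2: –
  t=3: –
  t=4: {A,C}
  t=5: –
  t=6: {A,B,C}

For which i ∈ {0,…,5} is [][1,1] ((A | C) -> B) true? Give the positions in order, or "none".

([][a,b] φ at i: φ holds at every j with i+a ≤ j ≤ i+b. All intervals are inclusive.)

0, 1, 2, 4, 5

Evaluate at each i in [0,5]:
  i=0: ✓ (all of [1,1])
  i=1: ✓ (all of [2,2])
  i=2: ✓ (all of [3,3])
  i=3: ✗ (fails at j=4)
  i=4: ✓ (all of [5,5])
  i=5: ✓ (all of [6,6])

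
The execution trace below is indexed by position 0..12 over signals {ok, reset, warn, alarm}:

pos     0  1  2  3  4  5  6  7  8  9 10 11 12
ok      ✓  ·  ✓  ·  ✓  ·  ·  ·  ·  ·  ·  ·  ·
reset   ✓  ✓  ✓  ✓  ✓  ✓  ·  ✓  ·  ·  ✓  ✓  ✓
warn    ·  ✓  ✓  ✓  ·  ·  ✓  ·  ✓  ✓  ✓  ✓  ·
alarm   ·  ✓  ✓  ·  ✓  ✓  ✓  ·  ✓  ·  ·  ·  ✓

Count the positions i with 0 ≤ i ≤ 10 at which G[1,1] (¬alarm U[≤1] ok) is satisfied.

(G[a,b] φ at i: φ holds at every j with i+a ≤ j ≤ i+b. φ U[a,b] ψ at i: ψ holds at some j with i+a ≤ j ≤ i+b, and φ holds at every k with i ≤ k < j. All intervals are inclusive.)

Evaluate at each i in [0,10]:
  i=0: ✗ (fails at j=1)
  i=1: ✓ (all of [2,2])
  i=2: ✓ (all of [3,3])
  i=3: ✓ (all of [4,4])
  i=4: ✗ (fails at j=5)
  i=5: ✗ (fails at j=6)
  i=6: ✗ (fails at j=7)
  i=7: ✗ (fails at j=8)
  i=8: ✗ (fails at j=9)
  i=9: ✗ (fails at j=10)
  i=10: ✗ (fails at j=11)
Positions where it holds: {1, 2, 3} → 3.

3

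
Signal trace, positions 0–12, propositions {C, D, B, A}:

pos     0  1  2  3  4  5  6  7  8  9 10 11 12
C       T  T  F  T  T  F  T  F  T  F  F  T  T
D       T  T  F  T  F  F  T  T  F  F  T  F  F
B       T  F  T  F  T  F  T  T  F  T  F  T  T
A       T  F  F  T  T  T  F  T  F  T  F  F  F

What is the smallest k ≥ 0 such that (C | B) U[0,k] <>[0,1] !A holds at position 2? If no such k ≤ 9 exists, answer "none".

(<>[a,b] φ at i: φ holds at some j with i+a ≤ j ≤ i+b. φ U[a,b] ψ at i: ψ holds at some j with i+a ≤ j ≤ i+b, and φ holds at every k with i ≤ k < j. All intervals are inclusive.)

0

Need earliest j ≥ 2 with <>[0,1] !A, and (C | B) at every k in [2,j-1].
  j=2: rhs holds (empty prefix). k = 0.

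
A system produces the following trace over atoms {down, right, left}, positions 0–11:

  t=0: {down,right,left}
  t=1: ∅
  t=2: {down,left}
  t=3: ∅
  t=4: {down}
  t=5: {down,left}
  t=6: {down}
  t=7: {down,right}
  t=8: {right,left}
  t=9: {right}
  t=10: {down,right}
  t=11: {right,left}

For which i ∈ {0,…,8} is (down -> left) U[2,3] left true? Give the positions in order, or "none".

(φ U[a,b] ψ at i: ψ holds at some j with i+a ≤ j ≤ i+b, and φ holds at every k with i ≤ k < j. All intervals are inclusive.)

Evaluate at each i in [0,8]:
  i=0: ✓ (rhs at j=2; lhs holds on [0,1])
  i=1: ✗ (no rhs in [3,4])
  i=2: ✗ (lhs fails at k=4 before rhs at j=5)
  i=3: ✗ (lhs fails at k=4 before rhs at j=5)
  i=4: ✗ (no rhs in [6,7])
  i=5: ✗ (lhs fails at k=6 before rhs at j=8)
  i=6: ✗ (lhs fails at k=6 before rhs at j=8)
  i=7: ✗ (no rhs in [9,10])
  i=8: ✗ (lhs fails at k=10 before rhs at j=11)

0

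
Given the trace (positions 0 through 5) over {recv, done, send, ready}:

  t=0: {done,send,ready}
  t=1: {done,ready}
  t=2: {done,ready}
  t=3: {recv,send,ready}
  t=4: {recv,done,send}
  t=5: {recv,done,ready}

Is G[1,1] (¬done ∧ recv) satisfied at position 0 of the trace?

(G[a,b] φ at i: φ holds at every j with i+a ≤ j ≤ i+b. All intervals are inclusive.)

Check (¬done ∧ recv) at every j in [1,1]:
  j=1: false
Fails at j=1 → formula fails.

Does not hold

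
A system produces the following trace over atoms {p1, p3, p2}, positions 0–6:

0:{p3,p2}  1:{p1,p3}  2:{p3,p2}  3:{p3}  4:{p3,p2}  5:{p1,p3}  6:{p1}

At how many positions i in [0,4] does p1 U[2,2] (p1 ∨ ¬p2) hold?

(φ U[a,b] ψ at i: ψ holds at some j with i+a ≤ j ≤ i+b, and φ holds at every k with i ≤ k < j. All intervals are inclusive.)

Evaluate at each i in [0,4]:
  i=0: ✗ (no rhs in [2,2])
  i=1: ✗ (lhs fails at k=2 before rhs at j=3)
  i=2: ✗ (no rhs in [4,4])
  i=3: ✗ (lhs fails at k=3 before rhs at j=5)
  i=4: ✗ (lhs fails at k=4 before rhs at j=6)
Positions where it holds: {} → 0.

0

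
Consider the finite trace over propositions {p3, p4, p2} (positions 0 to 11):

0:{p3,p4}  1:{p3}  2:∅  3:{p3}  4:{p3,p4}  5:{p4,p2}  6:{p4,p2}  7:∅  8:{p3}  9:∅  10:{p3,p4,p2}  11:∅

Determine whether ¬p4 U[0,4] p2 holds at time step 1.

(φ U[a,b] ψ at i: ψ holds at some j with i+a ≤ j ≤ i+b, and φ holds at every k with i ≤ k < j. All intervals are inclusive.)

Need some j in [1,5] with p2, and ¬p4 at every k in [1,j-1].
  j=1: p2 false.
  j=2: p2 false.
  j=3: p2 false.
  j=4: p2 false.
  j=5: p2 holds, but ¬p4 fails at k=4 → not this j.
No j in the window works → until fails.

No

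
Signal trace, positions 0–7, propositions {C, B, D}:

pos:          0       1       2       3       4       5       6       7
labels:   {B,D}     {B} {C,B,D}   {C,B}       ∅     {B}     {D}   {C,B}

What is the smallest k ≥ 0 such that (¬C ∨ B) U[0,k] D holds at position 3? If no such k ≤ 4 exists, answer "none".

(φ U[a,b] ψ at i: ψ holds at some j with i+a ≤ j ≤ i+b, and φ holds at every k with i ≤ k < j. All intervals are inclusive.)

Need earliest j ≥ 3 with D, and (¬C ∨ B) at every k in [3,j-1].
  j=3: rhs fails.
  j=4: rhs fails.
  j=5: rhs fails.
  j=6: rhs holds; lhs holds on [3,5]. k = 3.

3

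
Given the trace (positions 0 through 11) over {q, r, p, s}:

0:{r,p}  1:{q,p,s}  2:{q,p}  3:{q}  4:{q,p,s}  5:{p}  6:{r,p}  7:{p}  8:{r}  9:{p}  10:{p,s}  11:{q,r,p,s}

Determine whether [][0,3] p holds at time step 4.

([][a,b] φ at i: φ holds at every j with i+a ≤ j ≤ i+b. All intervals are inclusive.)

Check p at every j in [4,7]:
  j=4: true
  j=5: true
  j=6: true
  j=7: true
All positions satisfy it → formula holds.

Yes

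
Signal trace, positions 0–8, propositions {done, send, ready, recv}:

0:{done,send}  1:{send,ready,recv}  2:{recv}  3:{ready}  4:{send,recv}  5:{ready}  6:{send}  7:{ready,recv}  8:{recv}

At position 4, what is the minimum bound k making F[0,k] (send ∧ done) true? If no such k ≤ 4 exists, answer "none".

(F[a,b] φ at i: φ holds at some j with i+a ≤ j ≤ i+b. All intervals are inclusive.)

none

Scan j = 4,5,… for (send ∧ done):
  j=4: fails
  j=5: fails
  j=6: fails
  j=7: fails
  j=8: fails
No j in [4,8] satisfies it → none.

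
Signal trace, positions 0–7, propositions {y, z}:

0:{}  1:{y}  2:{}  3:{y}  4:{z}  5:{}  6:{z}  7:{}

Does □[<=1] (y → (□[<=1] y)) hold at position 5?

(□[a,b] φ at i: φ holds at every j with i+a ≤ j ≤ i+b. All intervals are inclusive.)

Holds

Check (y → (□[<=1] y)) at every j in [5,6]:
  j=5: antecedent false → ✓
  j=6: antecedent false → ✓
All positions satisfy it → formula holds.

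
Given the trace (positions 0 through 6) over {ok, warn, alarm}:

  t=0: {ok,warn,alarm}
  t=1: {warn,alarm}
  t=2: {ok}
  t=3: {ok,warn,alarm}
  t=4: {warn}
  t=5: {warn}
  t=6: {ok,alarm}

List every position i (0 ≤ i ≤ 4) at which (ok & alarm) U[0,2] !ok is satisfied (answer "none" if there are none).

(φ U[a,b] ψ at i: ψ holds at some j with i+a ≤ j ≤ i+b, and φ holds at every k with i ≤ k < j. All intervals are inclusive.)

Evaluate at each i in [0,4]:
  i=0: ✓ (rhs at j=1; lhs holds on [0,0])
  i=1: ✓ (rhs at j=1)
  i=2: ✗ (lhs fails at k=2 before rhs at j=4)
  i=3: ✓ (rhs at j=4; lhs holds on [3,3])
  i=4: ✓ (rhs at j=4)

0, 1, 3, 4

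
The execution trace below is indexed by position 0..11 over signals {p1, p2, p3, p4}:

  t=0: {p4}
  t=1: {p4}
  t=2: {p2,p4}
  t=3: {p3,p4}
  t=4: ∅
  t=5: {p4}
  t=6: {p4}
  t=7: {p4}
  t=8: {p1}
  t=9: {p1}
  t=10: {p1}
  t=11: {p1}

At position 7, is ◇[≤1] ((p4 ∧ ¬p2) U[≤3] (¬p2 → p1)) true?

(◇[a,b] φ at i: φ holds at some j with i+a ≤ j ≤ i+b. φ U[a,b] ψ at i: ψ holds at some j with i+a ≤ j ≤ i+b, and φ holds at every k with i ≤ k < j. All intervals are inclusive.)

Check ((p4 ∧ ¬p2) U[≤3] (¬p2 → p1)) at each j in [7,8]:
  j=7: holds
  j=8: holds
Found at j=7 → formula holds.

Holds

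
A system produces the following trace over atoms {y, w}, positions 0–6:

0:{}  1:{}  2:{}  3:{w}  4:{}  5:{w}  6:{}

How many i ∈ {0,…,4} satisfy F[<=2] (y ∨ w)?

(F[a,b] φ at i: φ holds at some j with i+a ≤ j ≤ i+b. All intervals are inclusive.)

4

Evaluate at each i in [0,4]:
  i=0: ✗ (none in [0,2])
  i=1: ✓ (witness j=3)
  i=2: ✓ (witness j=3)
  i=3: ✓ (witness j=3)
  i=4: ✓ (witness j=5)
Positions where it holds: {1, 2, 3, 4} → 4.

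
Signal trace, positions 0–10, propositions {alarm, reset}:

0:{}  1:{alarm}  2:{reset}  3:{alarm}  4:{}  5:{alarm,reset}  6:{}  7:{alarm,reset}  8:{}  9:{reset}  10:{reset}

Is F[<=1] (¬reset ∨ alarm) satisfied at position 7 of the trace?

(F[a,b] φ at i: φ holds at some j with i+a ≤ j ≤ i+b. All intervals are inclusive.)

Yes

Check (¬reset ∨ alarm) at each j in [7,8]:
  j=7: true
  j=8: true
Found at j=7 → formula holds.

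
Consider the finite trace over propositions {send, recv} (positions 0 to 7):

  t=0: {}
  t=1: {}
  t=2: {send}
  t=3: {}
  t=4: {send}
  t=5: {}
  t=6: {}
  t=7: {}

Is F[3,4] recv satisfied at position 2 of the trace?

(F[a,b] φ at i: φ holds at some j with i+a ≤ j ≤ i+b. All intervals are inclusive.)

Check recv at each j in [5,6]:
  j=5: false
  j=6: false
No position in the window satisfies it → formula fails.

Does not hold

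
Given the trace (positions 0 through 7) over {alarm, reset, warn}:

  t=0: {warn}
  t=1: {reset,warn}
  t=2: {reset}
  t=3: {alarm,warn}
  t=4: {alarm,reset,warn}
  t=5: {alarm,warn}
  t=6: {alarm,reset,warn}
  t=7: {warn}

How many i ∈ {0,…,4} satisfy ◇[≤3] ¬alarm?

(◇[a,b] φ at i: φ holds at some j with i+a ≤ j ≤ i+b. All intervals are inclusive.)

Evaluate at each i in [0,4]:
  i=0: ✓ (witness j=0)
  i=1: ✓ (witness j=1)
  i=2: ✓ (witness j=2)
  i=3: ✗ (none in [3,6])
  i=4: ✓ (witness j=7)
Positions where it holds: {0, 1, 2, 4} → 4.

4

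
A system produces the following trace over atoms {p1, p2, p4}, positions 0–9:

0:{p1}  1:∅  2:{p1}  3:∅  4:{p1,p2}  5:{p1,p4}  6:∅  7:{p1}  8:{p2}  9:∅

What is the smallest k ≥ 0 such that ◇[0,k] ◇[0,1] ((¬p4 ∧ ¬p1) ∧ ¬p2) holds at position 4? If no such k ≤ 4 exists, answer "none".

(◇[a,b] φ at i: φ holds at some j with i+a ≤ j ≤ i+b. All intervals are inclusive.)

1

Scan j = 4,5,… for ◇[0,1] ((¬p4 ∧ ¬p1) ∧ ¬p2):
  j=4: fails
  j=5: holds
First hit at j=5, so smallest k = 5-4 = 1.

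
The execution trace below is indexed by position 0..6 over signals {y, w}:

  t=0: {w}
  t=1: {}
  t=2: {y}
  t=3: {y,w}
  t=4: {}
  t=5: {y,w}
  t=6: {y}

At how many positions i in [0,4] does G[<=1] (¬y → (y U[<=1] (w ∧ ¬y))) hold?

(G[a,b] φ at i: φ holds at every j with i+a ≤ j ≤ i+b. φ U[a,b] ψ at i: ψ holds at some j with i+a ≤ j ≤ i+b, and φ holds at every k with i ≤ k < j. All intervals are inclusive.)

1

Evaluate at each i in [0,4]:
  i=0: ✗ (fails at j=1)
  i=1: ✗ (fails at j=1)
  i=2: ✓ (all of [2,3])
  i=3: ✗ (fails at j=4)
  i=4: ✗ (fails at j=4)
Positions where it holds: {2} → 1.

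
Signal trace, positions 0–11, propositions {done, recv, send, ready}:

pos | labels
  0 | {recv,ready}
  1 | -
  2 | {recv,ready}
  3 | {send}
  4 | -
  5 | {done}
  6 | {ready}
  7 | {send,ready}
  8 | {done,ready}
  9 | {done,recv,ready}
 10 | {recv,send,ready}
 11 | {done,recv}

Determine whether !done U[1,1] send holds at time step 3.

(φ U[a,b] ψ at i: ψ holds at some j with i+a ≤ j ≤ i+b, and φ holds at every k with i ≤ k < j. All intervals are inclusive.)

Need some j in [4,4] with send, and !done at every k in [3,j-1].
  j=4: send false.
No j in the window works → until fails.

False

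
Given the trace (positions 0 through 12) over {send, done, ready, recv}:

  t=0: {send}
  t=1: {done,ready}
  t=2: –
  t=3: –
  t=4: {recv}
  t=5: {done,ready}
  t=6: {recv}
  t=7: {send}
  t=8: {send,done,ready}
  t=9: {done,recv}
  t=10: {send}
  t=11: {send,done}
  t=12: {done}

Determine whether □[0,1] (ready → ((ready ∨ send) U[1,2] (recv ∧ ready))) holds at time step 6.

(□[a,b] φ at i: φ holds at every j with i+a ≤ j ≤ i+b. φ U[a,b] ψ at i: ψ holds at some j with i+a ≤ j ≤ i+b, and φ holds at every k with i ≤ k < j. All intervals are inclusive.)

Check (ready → ((ready ∨ send) U[1,2] (recv ∧ ready))) at every j in [6,7]:
  j=6: antecedent false → ✓
  j=7: antecedent false → ✓
All positions satisfy it → formula holds.

Yes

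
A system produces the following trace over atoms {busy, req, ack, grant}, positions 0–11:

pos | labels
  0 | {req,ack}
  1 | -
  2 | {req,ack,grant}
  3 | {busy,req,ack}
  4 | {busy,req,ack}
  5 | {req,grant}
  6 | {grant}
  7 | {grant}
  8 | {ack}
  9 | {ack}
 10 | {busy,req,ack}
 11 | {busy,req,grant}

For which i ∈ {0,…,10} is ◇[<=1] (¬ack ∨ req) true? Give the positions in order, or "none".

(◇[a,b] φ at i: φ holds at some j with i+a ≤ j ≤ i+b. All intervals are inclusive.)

Evaluate at each i in [0,10]:
  i=0: ✓ (witness j=0)
  i=1: ✓ (witness j=1)
  i=2: ✓ (witness j=2)
  i=3: ✓ (witness j=3)
  i=4: ✓ (witness j=4)
  i=5: ✓ (witness j=5)
  i=6: ✓ (witness j=6)
  i=7: ✓ (witness j=7)
  i=8: ✗ (none in [8,9])
  i=9: ✓ (witness j=10)
  i=10: ✓ (witness j=10)

0, 1, 2, 3, 4, 5, 6, 7, 9, 10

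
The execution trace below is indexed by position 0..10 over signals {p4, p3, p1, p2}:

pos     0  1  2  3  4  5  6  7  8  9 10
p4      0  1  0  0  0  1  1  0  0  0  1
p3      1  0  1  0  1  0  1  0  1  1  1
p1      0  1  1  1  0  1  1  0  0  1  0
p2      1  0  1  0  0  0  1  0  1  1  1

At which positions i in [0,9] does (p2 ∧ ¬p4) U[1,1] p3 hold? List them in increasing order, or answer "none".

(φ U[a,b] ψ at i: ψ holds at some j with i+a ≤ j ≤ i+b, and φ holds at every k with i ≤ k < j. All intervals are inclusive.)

8, 9

Evaluate at each i in [0,9]:
  i=0: ✗ (no rhs in [1,1])
  i=1: ✗ (lhs fails at k=1 before rhs at j=2)
  i=2: ✗ (no rhs in [3,3])
  i=3: ✗ (lhs fails at k=3 before rhs at j=4)
  i=4: ✗ (no rhs in [5,5])
  i=5: ✗ (lhs fails at k=5 before rhs at j=6)
  i=6: ✗ (no rhs in [7,7])
  i=7: ✗ (lhs fails at k=7 before rhs at j=8)
  i=8: ✓ (rhs at j=9; lhs holds on [8,8])
  i=9: ✓ (rhs at j=10; lhs holds on [9,9])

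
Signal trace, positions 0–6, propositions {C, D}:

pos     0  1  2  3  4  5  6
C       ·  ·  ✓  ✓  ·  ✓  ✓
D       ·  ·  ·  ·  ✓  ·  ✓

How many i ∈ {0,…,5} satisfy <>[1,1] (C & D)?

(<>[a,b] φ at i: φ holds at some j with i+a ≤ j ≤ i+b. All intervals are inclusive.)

1

Evaluate at each i in [0,5]:
  i=0: ✗ (none in [1,1])
  i=1: ✗ (none in [2,2])
  i=2: ✗ (none in [3,3])
  i=3: ✗ (none in [4,4])
  i=4: ✗ (none in [5,5])
  i=5: ✓ (witness j=6)
Positions where it holds: {5} → 1.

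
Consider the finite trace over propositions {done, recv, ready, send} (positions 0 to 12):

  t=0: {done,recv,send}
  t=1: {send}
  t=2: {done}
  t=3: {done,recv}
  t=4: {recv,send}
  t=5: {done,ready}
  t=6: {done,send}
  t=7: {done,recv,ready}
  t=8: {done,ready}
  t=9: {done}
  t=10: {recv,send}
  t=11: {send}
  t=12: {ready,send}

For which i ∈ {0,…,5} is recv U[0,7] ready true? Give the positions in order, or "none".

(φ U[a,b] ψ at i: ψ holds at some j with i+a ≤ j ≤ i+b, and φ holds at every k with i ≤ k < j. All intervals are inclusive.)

3, 4, 5

Evaluate at each i in [0,5]:
  i=0: ✗ (lhs fails at k=1 before rhs at j=5)
  i=1: ✗ (lhs fails at k=1 before rhs at j=5)
  i=2: ✗ (lhs fails at k=2 before rhs at j=5)
  i=3: ✓ (rhs at j=5; lhs holds on [3,4])
  i=4: ✓ (rhs at j=5; lhs holds on [4,4])
  i=5: ✓ (rhs at j=5)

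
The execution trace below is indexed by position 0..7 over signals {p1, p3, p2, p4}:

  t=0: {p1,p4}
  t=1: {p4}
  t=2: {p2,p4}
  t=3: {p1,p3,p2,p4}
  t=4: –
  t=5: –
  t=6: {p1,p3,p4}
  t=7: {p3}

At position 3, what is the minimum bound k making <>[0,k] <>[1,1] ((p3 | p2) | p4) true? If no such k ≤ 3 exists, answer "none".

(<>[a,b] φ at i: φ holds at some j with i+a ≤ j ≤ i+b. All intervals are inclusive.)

Scan j = 3,4,… for <>[1,1] ((p3 | p2) | p4):
  j=3: fails
  j=4: fails
  j=5: holds
First hit at j=5, so smallest k = 5-3 = 2.

2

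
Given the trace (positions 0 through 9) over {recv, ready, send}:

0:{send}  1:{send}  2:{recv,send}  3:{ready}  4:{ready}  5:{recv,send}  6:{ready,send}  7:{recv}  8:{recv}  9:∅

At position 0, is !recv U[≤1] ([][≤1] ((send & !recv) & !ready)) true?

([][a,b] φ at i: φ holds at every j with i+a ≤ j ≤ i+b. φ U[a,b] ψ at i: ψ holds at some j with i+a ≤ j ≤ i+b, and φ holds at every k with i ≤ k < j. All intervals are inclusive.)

Need some j in [0,1] with [][≤1] ((send & !recv) & !ready), and !recv at every k in [0,j-1].
  j=0: [][≤1] ((send & !recv) & !ready) holds; no prefix to check → satisfied.

Yes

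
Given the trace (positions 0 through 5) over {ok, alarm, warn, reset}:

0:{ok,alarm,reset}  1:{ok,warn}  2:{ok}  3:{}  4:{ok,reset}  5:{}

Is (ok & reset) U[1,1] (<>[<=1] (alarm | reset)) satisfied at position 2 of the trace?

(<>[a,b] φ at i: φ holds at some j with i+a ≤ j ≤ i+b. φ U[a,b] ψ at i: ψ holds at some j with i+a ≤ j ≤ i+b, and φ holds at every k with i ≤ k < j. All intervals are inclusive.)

False

Need some j in [3,3] with <>[<=1] (alarm | reset), and (ok & reset) at every k in [2,j-1].
  j=3: <>[<=1] (alarm | reset) holds, but (ok & reset) fails at k=2 → not this j.
No j in the window works → until fails.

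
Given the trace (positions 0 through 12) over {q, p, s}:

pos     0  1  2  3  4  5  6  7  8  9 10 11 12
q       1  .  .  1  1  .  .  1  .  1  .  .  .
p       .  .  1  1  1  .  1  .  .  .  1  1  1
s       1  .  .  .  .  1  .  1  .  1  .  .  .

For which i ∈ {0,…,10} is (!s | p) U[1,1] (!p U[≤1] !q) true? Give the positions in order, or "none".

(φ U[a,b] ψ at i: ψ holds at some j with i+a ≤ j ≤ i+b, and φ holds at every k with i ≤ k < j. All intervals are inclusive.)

Evaluate at each i in [0,10]:
  i=0: ✗ (lhs fails at k=0 before rhs at j=1)
  i=1: ✓ (rhs at j=2; lhs holds on [1,1])
  i=2: ✗ (no rhs in [3,3])
  i=3: ✗ (no rhs in [4,4])
  i=4: ✓ (rhs at j=5; lhs holds on [4,4])
  i=5: ✗ (lhs fails at k=5 before rhs at j=6)
  i=6: ✓ (rhs at j=7; lhs holds on [6,6])
  i=7: ✗ (lhs fails at k=7 before rhs at j=8)
  i=8: ✓ (rhs at j=9; lhs holds on [8,8])
  i=9: ✗ (lhs fails at k=9 before rhs at j=10)
  i=10: ✓ (rhs at j=11; lhs holds on [10,10])

1, 4, 6, 8, 10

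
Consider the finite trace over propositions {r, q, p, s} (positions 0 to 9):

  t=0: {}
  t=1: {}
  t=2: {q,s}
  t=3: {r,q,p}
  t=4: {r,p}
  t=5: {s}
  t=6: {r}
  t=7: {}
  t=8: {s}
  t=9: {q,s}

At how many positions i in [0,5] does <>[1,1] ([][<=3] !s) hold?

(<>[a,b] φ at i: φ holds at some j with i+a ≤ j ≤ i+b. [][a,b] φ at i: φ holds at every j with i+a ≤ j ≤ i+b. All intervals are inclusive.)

Evaluate at each i in [0,5]:
  i=0: ✗ (none in [1,1])
  i=1: ✗ (none in [2,2])
  i=2: ✗ (none in [3,3])
  i=3: ✗ (none in [4,4])
  i=4: ✗ (none in [5,5])
  i=5: ✗ (none in [6,6])
Positions where it holds: {} → 0.

0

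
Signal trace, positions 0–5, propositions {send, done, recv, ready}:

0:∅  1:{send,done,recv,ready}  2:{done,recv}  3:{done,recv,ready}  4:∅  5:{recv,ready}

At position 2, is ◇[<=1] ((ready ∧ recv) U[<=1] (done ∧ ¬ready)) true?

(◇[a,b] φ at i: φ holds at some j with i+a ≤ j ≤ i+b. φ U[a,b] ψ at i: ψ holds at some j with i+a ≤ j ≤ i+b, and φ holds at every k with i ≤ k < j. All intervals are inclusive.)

Check ((ready ∧ recv) U[<=1] (done ∧ ¬ready)) at each j in [2,3]:
  j=2: holds
  j=3: fails
Found at j=2 → formula holds.

True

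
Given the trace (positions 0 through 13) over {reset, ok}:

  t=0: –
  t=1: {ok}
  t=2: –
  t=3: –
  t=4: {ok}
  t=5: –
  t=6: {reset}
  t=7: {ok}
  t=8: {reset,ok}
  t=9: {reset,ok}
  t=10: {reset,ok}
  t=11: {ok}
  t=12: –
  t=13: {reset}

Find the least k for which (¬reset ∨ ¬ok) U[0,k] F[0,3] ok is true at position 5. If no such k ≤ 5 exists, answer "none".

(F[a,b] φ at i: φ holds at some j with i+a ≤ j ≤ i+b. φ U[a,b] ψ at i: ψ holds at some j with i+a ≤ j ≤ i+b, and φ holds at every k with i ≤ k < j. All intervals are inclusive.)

Need earliest j ≥ 5 with F[0,3] ok, and (¬reset ∨ ¬ok) at every k in [5,j-1].
  j=5: rhs holds (empty prefix). k = 0.

0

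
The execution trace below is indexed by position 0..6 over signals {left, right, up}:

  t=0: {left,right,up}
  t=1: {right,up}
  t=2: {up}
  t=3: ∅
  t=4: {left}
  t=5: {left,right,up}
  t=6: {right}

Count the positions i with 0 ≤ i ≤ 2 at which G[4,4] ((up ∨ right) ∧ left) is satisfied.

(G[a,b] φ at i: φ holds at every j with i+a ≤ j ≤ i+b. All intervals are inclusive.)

Evaluate at each i in [0,2]:
  i=0: ✗ (fails at j=4)
  i=1: ✓ (all of [5,5])
  i=2: ✗ (fails at j=6)
Positions where it holds: {1} → 1.

1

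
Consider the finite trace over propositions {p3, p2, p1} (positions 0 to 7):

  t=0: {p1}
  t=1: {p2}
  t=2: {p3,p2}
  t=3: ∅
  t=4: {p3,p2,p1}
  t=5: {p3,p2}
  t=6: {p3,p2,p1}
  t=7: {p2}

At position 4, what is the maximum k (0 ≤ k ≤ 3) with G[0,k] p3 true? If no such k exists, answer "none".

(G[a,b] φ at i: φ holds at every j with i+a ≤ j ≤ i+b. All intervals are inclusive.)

2

p3 must hold from j=4 onward; find where it first fails.
  j=4: holds
  j=5: holds
  j=6: holds
  j=7: fails
Holds on [4,6], so largest k = 2.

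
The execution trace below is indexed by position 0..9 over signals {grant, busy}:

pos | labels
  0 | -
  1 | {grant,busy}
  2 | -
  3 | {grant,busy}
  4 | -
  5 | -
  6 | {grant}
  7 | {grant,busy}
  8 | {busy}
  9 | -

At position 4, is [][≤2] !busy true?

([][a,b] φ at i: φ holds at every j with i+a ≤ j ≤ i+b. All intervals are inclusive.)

Check !busy at every j in [4,6]:
  j=4: true
  j=5: true
  j=6: true
All positions satisfy it → formula holds.

Yes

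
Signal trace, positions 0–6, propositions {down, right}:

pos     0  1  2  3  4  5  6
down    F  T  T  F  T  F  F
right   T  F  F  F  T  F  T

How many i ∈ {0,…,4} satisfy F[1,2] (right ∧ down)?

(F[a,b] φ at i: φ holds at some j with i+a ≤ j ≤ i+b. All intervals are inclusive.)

Evaluate at each i in [0,4]:
  i=0: ✗ (none in [1,2])
  i=1: ✗ (none in [2,3])
  i=2: ✓ (witness j=4)
  i=3: ✓ (witness j=4)
  i=4: ✗ (none in [5,6])
Positions where it holds: {2, 3} → 2.

2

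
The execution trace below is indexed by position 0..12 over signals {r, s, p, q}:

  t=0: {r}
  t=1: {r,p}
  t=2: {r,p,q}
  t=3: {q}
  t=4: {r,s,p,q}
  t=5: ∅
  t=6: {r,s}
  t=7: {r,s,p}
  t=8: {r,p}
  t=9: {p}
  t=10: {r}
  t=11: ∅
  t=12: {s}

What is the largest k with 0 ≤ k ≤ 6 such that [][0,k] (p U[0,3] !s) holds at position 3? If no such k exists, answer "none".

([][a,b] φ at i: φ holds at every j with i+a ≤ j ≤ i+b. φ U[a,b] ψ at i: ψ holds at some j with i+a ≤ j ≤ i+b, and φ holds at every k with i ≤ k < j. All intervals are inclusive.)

2

(p U[0,3] !s) must hold from j=3 onward; find where it first fails.
  j=3: holds
  j=4: holds
  j=5: holds
  j=6: fails
Holds on [3,5], so largest k = 2.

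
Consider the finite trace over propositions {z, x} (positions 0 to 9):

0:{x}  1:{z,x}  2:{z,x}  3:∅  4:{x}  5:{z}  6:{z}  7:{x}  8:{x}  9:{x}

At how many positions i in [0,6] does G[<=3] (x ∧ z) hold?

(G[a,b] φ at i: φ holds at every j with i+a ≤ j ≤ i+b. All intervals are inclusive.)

Evaluate at each i in [0,6]:
  i=0: ✗ (fails at j=0)
  i=1: ✗ (fails at j=3)
  i=2: ✗ (fails at j=3)
  i=3: ✗ (fails at j=3)
  i=4: ✗ (fails at j=4)
  i=5: ✗ (fails at j=5)
  i=6: ✗ (fails at j=6)
Positions where it holds: {} → 0.

0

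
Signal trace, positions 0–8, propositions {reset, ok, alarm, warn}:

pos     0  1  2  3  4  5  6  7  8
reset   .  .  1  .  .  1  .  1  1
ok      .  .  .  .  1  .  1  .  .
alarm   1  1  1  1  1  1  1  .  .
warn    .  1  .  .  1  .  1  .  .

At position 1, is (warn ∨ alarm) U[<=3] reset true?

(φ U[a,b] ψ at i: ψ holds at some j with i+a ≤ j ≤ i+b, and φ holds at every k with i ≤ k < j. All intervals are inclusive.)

Need some j in [1,4] with reset, and (warn ∨ alarm) at every k in [1,j-1].
  j=1: reset false.
  j=2: reset holds; (warn ∨ alarm) holds at every k in [1,1] → satisfied.

True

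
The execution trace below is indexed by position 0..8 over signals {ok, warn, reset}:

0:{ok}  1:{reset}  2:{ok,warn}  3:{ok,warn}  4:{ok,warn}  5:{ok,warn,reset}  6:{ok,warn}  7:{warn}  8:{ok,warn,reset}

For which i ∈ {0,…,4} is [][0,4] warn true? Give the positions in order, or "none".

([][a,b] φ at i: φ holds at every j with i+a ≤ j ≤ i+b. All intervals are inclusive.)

Evaluate at each i in [0,4]:
  i=0: ✗ (fails at j=0)
  i=1: ✗ (fails at j=1)
  i=2: ✓ (all of [2,6])
  i=3: ✓ (all of [3,7])
  i=4: ✓ (all of [4,8])

2, 3, 4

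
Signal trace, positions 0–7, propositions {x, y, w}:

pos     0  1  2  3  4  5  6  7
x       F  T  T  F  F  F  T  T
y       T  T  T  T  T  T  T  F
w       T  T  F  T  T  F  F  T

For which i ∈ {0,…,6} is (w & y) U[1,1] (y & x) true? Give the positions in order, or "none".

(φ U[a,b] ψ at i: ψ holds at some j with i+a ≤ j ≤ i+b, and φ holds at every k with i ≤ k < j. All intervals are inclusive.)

0, 1

Evaluate at each i in [0,6]:
  i=0: ✓ (rhs at j=1; lhs holds on [0,0])
  i=1: ✓ (rhs at j=2; lhs holds on [1,1])
  i=2: ✗ (no rhs in [3,3])
  i=3: ✗ (no rhs in [4,4])
  i=4: ✗ (no rhs in [5,5])
  i=5: ✗ (lhs fails at k=5 before rhs at j=6)
  i=6: ✗ (no rhs in [7,7])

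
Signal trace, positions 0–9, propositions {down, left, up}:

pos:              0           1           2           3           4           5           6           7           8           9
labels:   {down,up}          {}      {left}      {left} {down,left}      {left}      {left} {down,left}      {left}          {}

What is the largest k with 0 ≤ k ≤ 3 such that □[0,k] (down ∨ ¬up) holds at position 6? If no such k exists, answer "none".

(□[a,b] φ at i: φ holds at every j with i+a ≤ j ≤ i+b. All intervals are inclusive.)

3

(down ∨ ¬up) must hold from j=6 onward; find where it first fails.
  j=6: holds
  j=7: holds
  j=8: holds
  j=9: holds
Holds through j=9; largest k = 3.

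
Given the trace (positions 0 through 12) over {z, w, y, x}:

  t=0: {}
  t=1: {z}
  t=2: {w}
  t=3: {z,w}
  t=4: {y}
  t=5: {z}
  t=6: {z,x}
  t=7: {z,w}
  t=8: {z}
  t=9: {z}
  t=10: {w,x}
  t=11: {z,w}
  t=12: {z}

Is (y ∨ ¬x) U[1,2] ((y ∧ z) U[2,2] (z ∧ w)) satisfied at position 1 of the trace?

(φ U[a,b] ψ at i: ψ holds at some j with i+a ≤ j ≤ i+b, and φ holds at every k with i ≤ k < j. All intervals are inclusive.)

Need some j in [2,3] with ((y ∧ z) U[2,2] (z ∧ w)), and (y ∨ ¬x) at every k in [1,j-1].
  j=2: ((y ∧ z) U[2,2] (z ∧ w)) — fails.
  j=3: ((y ∧ z) U[2,2] (z ∧ w)) — fails.
No j in the window works → until fails.

False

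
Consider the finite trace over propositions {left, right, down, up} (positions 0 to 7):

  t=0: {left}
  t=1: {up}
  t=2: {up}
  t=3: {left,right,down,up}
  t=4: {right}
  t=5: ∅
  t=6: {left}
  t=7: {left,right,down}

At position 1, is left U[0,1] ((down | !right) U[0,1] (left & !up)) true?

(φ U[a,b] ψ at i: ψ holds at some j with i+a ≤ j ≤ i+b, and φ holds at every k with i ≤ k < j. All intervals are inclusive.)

False

Need some j in [1,2] with ((down | !right) U[0,1] (left & !up)), and left at every k in [1,j-1].
  j=1: ((down | !right) U[0,1] (left & !up)) — fails.
  j=2: ((down | !right) U[0,1] (left & !up)) — fails.
No j in the window works → until fails.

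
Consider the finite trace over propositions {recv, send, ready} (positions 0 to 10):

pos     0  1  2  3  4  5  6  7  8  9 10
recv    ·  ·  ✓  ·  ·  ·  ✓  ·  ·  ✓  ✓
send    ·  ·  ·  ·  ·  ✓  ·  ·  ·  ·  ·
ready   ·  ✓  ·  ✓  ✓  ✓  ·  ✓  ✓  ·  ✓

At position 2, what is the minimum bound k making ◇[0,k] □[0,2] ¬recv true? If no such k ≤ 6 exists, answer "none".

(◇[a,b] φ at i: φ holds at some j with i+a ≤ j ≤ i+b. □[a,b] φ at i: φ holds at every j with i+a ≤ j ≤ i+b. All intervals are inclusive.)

1

Scan j = 2,3,… for □[0,2] ¬recv:
  j=2: fails
  j=3: holds
First hit at j=3, so smallest k = 3-2 = 1.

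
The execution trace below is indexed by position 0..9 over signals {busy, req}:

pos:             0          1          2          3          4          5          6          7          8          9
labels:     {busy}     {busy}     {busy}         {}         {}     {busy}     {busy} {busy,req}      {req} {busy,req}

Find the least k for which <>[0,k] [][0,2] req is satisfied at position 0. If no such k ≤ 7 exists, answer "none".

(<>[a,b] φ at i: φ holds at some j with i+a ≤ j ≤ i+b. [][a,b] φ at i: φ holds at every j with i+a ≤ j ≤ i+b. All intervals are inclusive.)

Scan j = 0,1,… for [][0,2] req:
  j=0: fails
  j=1: fails
  j=2: fails
  j=3: fails
  j=4: fails
  j=5: fails
  j=6: fails
  j=7: holds
First hit at j=7, so smallest k = 7-0 = 7.

7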